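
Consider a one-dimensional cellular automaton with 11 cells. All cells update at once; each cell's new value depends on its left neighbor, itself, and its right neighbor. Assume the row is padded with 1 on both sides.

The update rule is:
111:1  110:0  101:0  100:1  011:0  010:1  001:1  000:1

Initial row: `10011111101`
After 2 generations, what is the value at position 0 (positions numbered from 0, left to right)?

0

generation 1: 01101111000
generation 2: 00000110111
position 0 holds 0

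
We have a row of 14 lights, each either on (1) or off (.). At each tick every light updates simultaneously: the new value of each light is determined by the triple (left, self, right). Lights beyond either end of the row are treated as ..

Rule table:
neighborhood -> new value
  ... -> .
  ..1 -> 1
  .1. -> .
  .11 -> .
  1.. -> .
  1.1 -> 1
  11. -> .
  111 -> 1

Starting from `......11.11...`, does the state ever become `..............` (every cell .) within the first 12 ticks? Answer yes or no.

.....1..1.....
....1..1......
...1..1.......
..1..1........
.1..1.........
1..1..........
..1...........
.1............
1.............
..............
all cells are . at tick 10

yes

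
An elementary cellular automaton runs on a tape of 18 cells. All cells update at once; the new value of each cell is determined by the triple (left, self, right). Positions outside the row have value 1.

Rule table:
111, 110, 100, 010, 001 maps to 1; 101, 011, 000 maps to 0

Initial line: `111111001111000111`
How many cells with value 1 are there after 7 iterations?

16

iteration 1: 111111110111101011
iteration 2: 111111110011101001
iteration 3: 111111111101101110
iteration 4: 111111111100100110
iteration 5: 111111111111111010
iteration 6: 111111111111111010  (fixed point — unchanged through iteration 7)
count of 1: 16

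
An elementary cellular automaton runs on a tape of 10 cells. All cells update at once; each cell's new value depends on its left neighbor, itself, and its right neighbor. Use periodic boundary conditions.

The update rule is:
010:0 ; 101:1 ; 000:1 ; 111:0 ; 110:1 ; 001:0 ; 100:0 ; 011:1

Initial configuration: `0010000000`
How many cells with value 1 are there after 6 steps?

1000111111
1010100000
0101001110
0010001010
1000100100
0010000000
count of 1: 1

1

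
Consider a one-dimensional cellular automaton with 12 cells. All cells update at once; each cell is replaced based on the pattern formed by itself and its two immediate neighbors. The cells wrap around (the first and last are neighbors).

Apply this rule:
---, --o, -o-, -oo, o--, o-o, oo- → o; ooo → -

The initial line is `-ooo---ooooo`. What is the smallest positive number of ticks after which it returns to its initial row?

2

oo-ooooo---o
-ooo---ooooo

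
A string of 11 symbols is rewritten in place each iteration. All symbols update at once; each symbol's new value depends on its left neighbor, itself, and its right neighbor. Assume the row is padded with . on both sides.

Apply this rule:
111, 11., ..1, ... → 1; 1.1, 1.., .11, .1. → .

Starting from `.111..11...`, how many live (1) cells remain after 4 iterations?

7

1.11.1.1.11
...1......1
111..11111.
.11.1.1111.
count of 1: 7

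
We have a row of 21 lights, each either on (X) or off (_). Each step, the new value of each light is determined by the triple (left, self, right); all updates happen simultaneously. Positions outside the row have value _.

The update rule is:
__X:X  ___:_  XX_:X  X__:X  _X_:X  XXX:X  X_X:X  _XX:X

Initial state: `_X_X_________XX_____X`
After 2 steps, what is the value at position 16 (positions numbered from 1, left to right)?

XXXXX_______XXXX___XX
XXXXXX_____XXXXXX_XXX
position 16 holds X

X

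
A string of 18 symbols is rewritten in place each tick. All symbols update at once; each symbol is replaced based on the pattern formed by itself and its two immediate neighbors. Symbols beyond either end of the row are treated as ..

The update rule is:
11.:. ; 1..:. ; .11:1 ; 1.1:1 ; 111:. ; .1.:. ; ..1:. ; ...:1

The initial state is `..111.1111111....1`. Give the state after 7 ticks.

1.1..11.......11..
.1...1..11111.1..1
...1....1....1....
11...11...11...111
1..1.1..1.1..1.1..
....1....1....1..1
111...11...11.....

111...11...11.....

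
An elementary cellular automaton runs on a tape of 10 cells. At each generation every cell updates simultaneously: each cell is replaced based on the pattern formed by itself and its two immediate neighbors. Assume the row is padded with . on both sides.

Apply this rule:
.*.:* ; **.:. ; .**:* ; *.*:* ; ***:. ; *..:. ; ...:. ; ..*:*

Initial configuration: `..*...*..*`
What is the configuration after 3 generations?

*..**.**..

.**..**.**
**..**.**.
*..**.**..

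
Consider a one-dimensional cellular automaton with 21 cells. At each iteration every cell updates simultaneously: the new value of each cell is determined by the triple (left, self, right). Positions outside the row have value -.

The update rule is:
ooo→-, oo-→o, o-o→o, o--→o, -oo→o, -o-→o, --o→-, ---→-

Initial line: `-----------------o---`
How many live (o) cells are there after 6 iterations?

-----------------oo--
-----------------ooo-
-----------------o-oo
-----------------oooo
-----------------o--o
-----------------oo-o
count of o: 3

3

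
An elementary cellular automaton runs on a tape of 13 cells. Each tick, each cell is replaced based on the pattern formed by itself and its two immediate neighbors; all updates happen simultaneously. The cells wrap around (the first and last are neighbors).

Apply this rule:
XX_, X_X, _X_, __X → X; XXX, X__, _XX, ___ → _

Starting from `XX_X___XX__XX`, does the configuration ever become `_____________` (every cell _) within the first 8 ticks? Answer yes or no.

_XXX__X_X_X__
X__X_XXXXXX__
X_XXX_____X_X
XX__X____XXX_
_X_XX___X__XX
XXX_X__XX_X_X
__XXX_X_XXXX_
_X__XXXX___X_
tick 8 is _X__XXXX___X_, still not uniform _

no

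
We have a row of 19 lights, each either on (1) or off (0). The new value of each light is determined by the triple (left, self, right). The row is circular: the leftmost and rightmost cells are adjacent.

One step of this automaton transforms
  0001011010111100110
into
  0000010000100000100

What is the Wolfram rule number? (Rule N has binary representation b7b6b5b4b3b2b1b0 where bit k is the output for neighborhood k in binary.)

8

position 11: 111 → 0  (bit 7 = 0)
position 6: 110 → 0  (bit 6 = 0)
position 4: 101 → 0  (bit 5 = 0)
position 14: 100 → 0  (bit 4 = 0)
position 5: 011 → 1  (bit 3 = 1)
position 3: 010 → 0  (bit 2 = 0)
position 2: 001 → 0  (bit 1 = 0)
position 0: 000 → 0  (bit 0 = 0)
bits b7..b0 = 00001000 = 8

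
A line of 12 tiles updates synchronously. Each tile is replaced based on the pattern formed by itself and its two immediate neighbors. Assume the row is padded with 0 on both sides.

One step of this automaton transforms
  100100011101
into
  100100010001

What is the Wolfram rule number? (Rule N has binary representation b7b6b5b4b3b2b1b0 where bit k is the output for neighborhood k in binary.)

position 8: 111 → 0  (bit 7 = 0)
position 9: 110 → 0  (bit 6 = 0)
position 10: 101 → 0  (bit 5 = 0)
position 1: 100 → 0  (bit 4 = 0)
position 7: 011 → 1  (bit 3 = 1)
position 0: 010 → 1  (bit 2 = 1)
position 2: 001 → 0  (bit 1 = 0)
position 5: 000 → 0  (bit 0 = 0)
bits b7..b0 = 00001100 = 12

12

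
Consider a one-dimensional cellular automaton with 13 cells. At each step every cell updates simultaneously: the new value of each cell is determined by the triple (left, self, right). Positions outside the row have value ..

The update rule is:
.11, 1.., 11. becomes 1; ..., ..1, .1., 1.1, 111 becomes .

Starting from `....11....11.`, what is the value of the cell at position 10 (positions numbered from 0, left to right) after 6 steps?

step 1: ....111...111
step 2: ....1.11..1.1
step 3: ......111....
step 4: ......1.11...
step 5: ........111..
step 6: ........1.11.
position 10 holds 1

1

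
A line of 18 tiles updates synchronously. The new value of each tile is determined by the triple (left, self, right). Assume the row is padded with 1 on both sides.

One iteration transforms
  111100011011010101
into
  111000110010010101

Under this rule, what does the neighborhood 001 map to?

1

At position 6 the neighborhood is 001; the next row has 1 there.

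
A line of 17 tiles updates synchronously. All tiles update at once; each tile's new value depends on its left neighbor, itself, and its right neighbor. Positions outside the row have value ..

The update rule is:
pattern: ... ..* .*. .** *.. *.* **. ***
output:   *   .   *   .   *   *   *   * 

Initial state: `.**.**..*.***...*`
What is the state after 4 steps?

step 1: ..**.**.**.****.*
step 2: *..**.**.**.*****
step 3: **..**.**.**.****
step 4: .**..**.**.**.***

.**..**.**.**.***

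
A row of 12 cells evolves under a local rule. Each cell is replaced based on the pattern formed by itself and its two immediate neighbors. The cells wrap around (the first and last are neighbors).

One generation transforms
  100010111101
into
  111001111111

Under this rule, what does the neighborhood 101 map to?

At position 5 the neighborhood is 101; the next row has 1 there.

1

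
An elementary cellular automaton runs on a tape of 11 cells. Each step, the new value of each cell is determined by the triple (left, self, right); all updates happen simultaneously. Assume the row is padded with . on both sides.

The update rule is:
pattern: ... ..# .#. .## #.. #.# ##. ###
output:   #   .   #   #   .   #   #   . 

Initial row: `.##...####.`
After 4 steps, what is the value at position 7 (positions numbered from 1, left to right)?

#

.##.#.#..#.
.######..#.
.#....#..#.
.#.##.#..#.
position 7 holds #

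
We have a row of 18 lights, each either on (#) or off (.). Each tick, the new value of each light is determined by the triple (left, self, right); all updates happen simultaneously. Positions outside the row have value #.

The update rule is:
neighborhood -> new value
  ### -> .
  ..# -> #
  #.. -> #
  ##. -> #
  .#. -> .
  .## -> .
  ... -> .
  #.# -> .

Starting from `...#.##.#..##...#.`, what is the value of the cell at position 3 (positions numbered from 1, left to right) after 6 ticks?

.

#.#...#..##.##.#..
#..#.#.##.#..#..##
###.....#..##.##..
..##...#.##.#..###
##.##.#...#..##...
.#..#..#.#.##.##.#
position 3 holds .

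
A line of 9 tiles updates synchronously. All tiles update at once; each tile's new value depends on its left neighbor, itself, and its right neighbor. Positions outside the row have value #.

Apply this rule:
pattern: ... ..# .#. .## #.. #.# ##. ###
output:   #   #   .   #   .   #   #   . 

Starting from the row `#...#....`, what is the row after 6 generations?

#.##..###
####.##..
...####.#
.###..###
##.#.##..
.##.###.#

.##.###.#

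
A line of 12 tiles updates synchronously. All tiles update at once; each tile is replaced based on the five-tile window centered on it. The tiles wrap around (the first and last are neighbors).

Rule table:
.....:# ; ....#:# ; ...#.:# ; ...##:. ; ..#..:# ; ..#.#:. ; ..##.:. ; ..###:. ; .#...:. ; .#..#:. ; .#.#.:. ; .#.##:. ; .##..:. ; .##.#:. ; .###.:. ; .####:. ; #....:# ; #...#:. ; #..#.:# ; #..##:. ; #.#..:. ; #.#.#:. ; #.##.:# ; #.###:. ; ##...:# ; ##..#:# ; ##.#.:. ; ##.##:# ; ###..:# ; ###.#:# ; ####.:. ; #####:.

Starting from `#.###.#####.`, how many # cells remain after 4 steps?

....##....#.
###...#####.
..##......##
#...#####...
count of #: 6

6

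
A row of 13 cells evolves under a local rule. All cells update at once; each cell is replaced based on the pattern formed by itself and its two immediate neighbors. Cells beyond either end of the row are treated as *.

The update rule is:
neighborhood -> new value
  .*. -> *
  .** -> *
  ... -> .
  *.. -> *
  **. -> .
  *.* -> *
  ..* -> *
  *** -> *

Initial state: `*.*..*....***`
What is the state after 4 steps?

.******..****
******.******
*****.*******
****.********

****.********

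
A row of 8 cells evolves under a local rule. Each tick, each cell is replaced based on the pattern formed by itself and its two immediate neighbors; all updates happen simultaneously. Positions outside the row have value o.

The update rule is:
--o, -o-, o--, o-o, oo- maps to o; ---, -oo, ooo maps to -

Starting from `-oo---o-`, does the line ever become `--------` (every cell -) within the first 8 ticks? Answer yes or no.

o-oo-ooo
oo-oo---
-oo-oo-o
o-oo-oo-
oo-oo-oo
-oo-oo--
o-oo-ooo  (repeats tick 1; period 6)
tick 8: oo-oo---
tick 8 is oo-oo---, still not uniform -

no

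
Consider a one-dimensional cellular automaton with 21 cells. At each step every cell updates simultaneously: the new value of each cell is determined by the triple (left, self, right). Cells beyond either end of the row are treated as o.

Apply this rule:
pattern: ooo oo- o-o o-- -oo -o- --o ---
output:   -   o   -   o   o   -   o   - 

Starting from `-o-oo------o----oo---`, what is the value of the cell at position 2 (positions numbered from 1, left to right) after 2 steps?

-

step 1: ---ooo----o-o--oooo-o
step 2: o-oo-oo--o---ooo--o-o
position 2 holds -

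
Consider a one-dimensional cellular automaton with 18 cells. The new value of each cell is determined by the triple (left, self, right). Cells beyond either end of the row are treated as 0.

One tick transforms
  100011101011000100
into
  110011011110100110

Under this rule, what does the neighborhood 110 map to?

At position 6 the neighborhood is 110; the next row has 0 there.

0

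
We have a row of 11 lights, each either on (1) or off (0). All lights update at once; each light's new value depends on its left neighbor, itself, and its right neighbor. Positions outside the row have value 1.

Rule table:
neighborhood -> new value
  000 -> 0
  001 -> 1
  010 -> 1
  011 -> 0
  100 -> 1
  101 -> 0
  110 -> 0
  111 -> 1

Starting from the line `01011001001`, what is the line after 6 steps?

01000111110
01101011100
00001001011
10011111001
01101110110
00000100000

00000100000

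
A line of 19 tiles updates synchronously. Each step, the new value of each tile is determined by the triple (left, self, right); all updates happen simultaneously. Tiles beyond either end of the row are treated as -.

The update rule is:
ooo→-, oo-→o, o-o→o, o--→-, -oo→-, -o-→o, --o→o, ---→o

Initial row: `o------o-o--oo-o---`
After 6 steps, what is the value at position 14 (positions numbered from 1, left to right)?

o

step 1: o-oooooooo-o-ooo-oo
step 2: oo-------oooo--oo-o
step 3: -o-oooooo---o-o-ooo
step 4: ooo-----o-oooooo--o
step 5: --o-oooooo-----o-oo
step 6: oooo-----o-oooooo-o
position 14 holds o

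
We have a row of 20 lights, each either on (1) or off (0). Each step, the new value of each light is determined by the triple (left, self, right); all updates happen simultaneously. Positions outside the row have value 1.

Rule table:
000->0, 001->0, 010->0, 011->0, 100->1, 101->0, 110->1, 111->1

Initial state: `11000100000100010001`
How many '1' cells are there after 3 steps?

11100010000010001000
11110001000001000100
11111000100000100010
count of 1: 8

8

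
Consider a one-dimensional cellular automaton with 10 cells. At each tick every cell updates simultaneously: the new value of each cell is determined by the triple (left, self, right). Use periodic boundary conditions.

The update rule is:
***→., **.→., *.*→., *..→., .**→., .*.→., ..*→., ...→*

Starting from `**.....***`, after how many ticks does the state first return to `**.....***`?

2

tick 1: ...***....
tick 2: **.....***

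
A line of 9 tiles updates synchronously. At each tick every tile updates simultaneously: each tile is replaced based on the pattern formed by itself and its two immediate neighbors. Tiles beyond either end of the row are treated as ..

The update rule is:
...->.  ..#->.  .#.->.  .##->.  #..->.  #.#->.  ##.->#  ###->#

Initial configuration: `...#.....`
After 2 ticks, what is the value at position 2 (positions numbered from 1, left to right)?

.........
.........
position 2 holds .

.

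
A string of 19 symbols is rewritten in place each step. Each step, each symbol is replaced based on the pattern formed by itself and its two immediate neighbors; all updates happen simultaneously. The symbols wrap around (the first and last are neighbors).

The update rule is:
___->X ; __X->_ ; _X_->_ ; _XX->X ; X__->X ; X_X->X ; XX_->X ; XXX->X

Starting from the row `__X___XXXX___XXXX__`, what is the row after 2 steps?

XX_XXXXXXXXXXXXXXXX

step 1: X__XX_XXXXXX_XXXXXX
step 2: XX_XXXXXXXXXXXXXXXX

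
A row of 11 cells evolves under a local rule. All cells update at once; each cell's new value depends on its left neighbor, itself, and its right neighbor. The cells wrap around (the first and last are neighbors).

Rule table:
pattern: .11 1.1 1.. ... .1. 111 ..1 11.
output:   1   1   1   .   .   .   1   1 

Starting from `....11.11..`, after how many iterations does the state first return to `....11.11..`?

4

iteration 1: ...1111111.
iteration 2: ..11.....11
iteration 3: 11111...111
iteration 4: ....11.11..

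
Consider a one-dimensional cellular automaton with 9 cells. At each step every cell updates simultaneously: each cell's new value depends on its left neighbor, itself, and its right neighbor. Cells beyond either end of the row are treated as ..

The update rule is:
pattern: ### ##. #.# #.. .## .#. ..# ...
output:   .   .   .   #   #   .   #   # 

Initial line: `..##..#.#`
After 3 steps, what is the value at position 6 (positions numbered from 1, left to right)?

###.##...
#...#.###
.###..#..
position 6 holds .

.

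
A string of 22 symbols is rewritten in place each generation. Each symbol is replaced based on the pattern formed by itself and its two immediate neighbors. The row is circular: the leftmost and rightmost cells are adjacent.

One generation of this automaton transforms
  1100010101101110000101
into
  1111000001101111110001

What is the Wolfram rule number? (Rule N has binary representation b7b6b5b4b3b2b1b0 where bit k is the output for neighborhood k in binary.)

217

position 0: 111 → 1  (bit 7 = 1)
position 1: 110 → 1  (bit 6 = 1)
position 6: 101 → 0  (bit 5 = 0)
position 2: 100 → 1  (bit 4 = 1)
position 9: 011 → 1  (bit 3 = 1)
position 5: 010 → 0  (bit 2 = 0)
position 4: 001 → 0  (bit 1 = 0)
position 3: 000 → 1  (bit 0 = 1)
bits b7..b0 = 11011001 = 217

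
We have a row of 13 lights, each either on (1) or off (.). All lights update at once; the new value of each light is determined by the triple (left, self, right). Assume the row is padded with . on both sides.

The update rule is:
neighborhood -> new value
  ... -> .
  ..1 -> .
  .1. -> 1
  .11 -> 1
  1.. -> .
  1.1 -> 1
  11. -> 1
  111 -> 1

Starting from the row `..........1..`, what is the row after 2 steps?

..........1..

..........1..  (fixed point — unchanged through step 2)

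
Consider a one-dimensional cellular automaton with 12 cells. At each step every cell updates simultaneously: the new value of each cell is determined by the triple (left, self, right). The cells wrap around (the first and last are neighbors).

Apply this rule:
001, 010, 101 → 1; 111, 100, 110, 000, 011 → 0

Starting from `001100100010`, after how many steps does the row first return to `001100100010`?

010001100110
110010001000
000110011001
001000100011
011001100100
100010001100
100110010001
001000110010
011001000110
100011001000
100100011001
001100100010

12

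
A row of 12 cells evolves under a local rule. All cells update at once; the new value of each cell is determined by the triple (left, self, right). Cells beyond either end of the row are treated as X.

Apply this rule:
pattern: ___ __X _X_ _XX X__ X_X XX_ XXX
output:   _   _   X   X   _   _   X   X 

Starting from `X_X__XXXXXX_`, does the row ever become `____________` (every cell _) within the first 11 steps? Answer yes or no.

no

X_X__XXXXXX_  (fixed point — unchanged through step 11)
step 11 is X_X__XXXXXX_, still not uniform _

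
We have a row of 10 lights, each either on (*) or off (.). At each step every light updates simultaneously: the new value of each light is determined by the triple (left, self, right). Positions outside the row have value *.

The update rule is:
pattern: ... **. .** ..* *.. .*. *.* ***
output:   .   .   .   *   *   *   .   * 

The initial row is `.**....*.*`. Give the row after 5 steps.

..**.....*

step 1: ...*..**..
step 2: *.****..**
step 3: ...**.**.*
step 4: *.*.......
step 5: ..**.....*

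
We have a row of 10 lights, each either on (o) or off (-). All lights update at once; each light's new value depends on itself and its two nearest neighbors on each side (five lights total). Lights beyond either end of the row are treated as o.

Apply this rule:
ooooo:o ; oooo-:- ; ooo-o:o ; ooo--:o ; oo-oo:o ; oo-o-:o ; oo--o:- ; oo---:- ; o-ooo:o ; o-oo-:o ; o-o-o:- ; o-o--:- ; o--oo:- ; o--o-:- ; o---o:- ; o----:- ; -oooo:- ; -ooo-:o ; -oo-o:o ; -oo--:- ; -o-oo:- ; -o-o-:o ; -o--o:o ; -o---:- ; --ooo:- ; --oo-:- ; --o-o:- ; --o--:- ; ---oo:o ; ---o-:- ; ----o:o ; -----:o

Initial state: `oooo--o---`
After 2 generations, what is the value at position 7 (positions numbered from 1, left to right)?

o

oo-o-----o
-oo---ooo-
position 7 holds o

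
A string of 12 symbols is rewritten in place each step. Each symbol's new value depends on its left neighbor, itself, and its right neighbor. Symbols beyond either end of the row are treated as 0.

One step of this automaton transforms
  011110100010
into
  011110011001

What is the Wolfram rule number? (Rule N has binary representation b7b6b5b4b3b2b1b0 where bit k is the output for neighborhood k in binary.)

position 2: 111 → 1  (bit 7 = 1)
position 4: 110 → 1  (bit 6 = 1)
position 5: 101 → 0  (bit 5 = 0)
position 7: 100 → 1  (bit 4 = 1)
position 1: 011 → 1  (bit 3 = 1)
position 6: 010 → 0  (bit 2 = 0)
position 0: 001 → 0  (bit 1 = 0)
position 8: 000 → 1  (bit 0 = 1)
bits b7..b0 = 11011001 = 217

217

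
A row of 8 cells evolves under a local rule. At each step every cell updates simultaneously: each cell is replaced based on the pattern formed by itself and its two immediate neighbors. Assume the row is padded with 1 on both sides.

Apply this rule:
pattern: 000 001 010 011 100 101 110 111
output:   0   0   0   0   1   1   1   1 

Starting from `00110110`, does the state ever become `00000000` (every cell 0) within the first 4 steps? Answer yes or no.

step 1: 10011011
step 2: 11001101
step 3: 11100110
step 4: 11110011
step 4 is 11110011, still not uniform 0

no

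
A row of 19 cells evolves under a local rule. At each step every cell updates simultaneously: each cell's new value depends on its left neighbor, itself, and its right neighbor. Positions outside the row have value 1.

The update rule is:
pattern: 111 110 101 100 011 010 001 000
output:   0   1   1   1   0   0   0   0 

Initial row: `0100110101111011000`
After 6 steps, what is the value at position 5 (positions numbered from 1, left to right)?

1010011010001101100
1101001101000110110
0110100110100011011
1011010011010001100
1101101001101000110
0110110100110100011
position 5 holds 1

1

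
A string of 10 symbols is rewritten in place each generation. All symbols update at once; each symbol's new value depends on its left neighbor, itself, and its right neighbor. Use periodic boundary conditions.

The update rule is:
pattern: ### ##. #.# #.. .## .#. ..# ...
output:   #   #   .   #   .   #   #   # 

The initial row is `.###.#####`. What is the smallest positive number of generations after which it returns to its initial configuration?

10

..##..####
##.###.###
##..##..##
####.###.#
####..##..
.#####.###
..####..##
##.#####.#
##..####..
.###.#####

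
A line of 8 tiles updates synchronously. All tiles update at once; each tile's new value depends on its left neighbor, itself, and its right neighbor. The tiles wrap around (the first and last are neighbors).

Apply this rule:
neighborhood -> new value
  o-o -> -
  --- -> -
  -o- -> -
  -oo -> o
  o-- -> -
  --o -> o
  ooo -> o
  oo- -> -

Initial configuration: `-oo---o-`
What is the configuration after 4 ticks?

--o--oo-

tick 1: oo---o--
tick 2: o---o--o
tick 3: ---o--oo
tick 4: --o--oo-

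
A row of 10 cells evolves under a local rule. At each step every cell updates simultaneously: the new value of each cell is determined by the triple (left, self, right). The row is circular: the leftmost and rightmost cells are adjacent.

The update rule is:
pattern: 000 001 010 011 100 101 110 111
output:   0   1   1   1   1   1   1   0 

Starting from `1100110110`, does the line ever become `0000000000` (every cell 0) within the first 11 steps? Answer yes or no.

yes

1111111111
0000000000
all cells are 0 at step 2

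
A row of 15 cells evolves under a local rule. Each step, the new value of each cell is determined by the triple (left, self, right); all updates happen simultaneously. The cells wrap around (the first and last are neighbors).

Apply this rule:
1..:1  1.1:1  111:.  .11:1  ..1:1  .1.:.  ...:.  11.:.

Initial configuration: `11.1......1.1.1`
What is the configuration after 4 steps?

.1.1.11.1.11.11

..1.1....1.1.11
11.1.1..1.1.11.
1.1.1.11.1.11.1
.1.1.11.1.11.11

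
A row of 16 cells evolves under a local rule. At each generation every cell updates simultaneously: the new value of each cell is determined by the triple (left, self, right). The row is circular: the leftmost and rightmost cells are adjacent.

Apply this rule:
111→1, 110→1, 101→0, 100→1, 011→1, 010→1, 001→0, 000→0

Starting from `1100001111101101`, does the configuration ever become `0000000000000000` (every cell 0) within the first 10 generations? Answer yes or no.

no

1110001111101101
1111001111101101
1111101111101101
1111101111101101  (fixed point — unchanged through generation 10)
generation 10 is 1111101111101101, still not uniform 0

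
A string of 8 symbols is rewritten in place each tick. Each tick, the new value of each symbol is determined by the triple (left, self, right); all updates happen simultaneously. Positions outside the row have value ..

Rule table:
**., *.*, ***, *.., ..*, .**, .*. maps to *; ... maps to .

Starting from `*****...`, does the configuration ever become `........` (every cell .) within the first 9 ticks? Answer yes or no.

no

******..
*******.
********
********  (fixed point — unchanged through tick 9)
tick 9 is ********, still not uniform .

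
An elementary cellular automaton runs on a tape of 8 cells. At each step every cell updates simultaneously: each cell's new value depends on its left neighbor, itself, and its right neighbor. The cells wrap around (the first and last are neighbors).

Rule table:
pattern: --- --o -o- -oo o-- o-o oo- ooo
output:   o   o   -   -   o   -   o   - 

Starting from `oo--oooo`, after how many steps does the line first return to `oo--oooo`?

-ooo----
o--ooooo
ooo-----
--oooooo
oo-----o
-oooooo-
o-----oo
oooooo--
-----ooo
ooooo--o
----ooo-
oooo--oo
---ooo--
ooo--ooo
--ooo---
oo--oooo

16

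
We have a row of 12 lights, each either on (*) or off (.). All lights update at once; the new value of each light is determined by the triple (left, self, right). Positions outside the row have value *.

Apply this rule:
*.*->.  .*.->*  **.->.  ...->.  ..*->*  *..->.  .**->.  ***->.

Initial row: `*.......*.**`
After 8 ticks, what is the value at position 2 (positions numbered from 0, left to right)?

.......**...
......*....*
.....**...*.
....*....**.
...**...*...
..*....**..*
.**...*...*.
.....**..**.
position 2 holds .

.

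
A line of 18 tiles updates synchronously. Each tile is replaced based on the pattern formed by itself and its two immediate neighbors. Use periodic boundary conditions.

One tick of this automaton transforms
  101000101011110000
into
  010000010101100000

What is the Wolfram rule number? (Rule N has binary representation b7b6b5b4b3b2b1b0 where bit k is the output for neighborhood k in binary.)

position 11: 111 → 1  (bit 7 = 1)
position 13: 110 → 0  (bit 6 = 0)
position 1: 101 → 1  (bit 5 = 1)
position 3: 100 → 0  (bit 4 = 0)
position 10: 011 → 0  (bit 3 = 0)
position 0: 010 → 0  (bit 2 = 0)
position 5: 001 → 0  (bit 1 = 0)
position 4: 000 → 0  (bit 0 = 0)
bits b7..b0 = 10100000 = 160

160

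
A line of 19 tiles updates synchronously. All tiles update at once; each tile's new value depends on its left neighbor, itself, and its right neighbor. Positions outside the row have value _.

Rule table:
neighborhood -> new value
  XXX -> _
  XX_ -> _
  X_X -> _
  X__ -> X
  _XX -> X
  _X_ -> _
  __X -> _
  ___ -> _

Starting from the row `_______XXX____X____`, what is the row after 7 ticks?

_____________X__X__

_______X__X____X___
________X__X____X__
_________X__X____X_
__________X__X____X
___________X__X____
____________X__X___
_____________X__X__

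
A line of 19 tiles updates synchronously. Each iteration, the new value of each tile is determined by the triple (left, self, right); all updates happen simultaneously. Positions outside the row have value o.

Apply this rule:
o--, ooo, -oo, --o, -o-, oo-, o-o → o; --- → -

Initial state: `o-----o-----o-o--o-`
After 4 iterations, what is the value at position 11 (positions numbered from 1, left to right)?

oo---ooo---oooooooo
ooo-ooooo-ooooooooo
ooooooooooooooooooo
ooooooooooooooooooo
position 11 holds o

o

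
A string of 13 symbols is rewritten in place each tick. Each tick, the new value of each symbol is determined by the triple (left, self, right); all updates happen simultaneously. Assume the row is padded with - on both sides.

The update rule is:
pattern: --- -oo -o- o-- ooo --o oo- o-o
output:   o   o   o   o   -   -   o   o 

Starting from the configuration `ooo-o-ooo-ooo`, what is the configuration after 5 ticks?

o-ooo---ooo-o

o-ooooo-ooo-o
ooo---ooo-ooo
o-ooo-o-ooo-o
ooo-ooooo-ooo
o-ooo---ooo-o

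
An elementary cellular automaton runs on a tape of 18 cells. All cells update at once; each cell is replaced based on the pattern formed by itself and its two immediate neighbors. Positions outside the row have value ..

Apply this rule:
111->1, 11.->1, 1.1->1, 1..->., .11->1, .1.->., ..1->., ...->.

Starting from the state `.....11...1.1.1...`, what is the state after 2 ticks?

.....11.....1.....

.....11....1.1....
.....11.....1.....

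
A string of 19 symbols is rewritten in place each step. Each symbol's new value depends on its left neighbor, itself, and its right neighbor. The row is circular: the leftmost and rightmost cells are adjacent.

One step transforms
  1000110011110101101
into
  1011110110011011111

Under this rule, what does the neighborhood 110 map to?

1

At position 0 the neighborhood is 110; the next row has 1 there.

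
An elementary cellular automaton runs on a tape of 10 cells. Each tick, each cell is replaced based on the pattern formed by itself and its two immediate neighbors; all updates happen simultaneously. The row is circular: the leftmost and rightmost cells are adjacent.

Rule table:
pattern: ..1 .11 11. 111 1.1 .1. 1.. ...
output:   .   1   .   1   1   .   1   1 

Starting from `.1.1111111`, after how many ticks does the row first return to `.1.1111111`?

1.1111111.
.1111111.1
1111111.1.
111111.1.1
11111.1.11
1111.1.111
111.1.1111
11.1.11111
1.1.111111
.1.1111111

10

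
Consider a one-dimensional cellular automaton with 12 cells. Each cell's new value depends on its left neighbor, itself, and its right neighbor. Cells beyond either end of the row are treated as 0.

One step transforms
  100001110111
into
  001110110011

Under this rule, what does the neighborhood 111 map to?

1

At position 6 the neighborhood is 111; the next row has 1 there.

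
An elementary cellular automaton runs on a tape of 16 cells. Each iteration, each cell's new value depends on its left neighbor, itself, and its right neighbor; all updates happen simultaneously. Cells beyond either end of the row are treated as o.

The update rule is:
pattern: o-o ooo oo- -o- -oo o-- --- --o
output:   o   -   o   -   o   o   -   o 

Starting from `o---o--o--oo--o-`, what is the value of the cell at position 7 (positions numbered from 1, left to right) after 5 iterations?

o

oo-o-oo-oooooo-o
-oo-ooooo----ooo
ooooo---oo--oo--
----oo-ooooooooo
o--ooooo--------
position 7 holds o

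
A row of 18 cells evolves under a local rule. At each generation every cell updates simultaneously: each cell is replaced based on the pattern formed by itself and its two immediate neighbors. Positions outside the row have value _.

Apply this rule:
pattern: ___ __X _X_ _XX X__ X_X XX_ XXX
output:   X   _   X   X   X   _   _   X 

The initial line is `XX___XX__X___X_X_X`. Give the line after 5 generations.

X_XX_X_X_XXX_X_X_X
X_X__X_X_XX__X_X_X
X_XX_X_X_X_X_X_X_X
X_X__X_X_X_X_X_X_X
X_XX_X_X_X_X_X_X_X

X_XX_X_X_X_X_X_X_X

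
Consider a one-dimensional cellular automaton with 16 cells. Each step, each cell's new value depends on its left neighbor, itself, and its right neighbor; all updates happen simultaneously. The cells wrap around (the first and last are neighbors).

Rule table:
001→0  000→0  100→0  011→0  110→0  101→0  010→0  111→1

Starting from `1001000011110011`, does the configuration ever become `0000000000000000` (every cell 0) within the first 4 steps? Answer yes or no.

step 1: 0000000001100001
step 2: 0000000000000000
all cells are 0 at step 2

yes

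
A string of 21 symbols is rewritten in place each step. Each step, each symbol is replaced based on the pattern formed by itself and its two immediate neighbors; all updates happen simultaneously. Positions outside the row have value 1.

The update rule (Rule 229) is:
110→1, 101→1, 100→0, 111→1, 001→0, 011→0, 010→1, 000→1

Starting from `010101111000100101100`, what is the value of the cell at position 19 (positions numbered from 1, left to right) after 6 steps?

1

111110111010100110100
111111011111100011100
111111101111101001100
111111110111111000100
111111111011111010100
111111111101111111100
position 19 holds 1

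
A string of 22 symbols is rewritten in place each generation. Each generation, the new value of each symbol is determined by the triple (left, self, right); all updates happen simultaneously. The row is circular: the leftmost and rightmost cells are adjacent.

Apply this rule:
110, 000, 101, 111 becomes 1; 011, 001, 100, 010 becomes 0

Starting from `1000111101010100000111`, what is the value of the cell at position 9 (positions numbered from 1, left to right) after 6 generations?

0

1010011110101001110011
1100001111010000110001
1101100111100110010100
0110100011100010001000
0011001001101000100011
0001000000110010001001
position 9 holds 0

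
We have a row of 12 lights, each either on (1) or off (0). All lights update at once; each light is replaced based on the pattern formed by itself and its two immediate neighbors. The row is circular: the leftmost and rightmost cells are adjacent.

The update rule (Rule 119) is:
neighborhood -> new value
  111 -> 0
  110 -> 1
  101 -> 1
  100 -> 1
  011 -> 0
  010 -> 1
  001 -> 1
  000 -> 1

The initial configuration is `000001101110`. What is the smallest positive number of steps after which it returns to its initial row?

24

111110110011
000011011100
111101100111
000110111000
111011001111
001101110000
110110011111
011011100000
101100111111
110111000000
011001111111
101110000001
110011111110
011100000011
100111111101
111000000110
001111111011
110000001101
011111110110
100000011011
111111101100
000000110111
111111011001
000001101110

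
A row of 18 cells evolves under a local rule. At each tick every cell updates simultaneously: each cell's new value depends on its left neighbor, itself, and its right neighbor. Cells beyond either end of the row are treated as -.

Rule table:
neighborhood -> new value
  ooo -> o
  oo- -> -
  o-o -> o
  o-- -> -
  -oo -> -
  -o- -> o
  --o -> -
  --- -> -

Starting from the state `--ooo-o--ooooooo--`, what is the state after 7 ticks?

---o-oo---ooooo---
---oo------ooo----
------------o-----
------------o-----  (fixed point — unchanged through tick 7)

------------o-----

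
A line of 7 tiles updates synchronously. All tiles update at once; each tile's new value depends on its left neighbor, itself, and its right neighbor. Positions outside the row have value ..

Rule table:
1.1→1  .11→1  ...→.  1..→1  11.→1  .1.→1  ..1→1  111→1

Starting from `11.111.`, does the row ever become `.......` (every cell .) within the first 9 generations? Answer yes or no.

generation 1: 1111111
generation 2: 1111111  (fixed point — unchanged through generation 9)
generation 9 is 1111111, still not uniform .

no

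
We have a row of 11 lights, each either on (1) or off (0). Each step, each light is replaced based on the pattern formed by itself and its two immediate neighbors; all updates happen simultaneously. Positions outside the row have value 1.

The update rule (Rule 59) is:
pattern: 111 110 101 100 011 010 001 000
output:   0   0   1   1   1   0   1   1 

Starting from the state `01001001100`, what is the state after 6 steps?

step 1: 10110111011
step 2: 01101100110
step 3: 11011011101
step 4: 00110110011
step 5: 11101101110
step 6: 00011011001

00011011001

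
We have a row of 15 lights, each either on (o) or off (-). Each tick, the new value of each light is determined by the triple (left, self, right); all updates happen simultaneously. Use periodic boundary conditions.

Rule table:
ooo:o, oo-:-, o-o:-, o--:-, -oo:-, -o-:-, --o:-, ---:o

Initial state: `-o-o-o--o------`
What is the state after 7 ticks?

tick 1: ----------ooooo
tick 2: -oooooooo--ooo-
tick 3: --oooooo----o--
tick 4: o--oooo--oo---o
tick 5: ----oo------o--
tick 6: ooo----oooo---o
tick 7: oo--oo--oo--o--

oo--oo--oo--o--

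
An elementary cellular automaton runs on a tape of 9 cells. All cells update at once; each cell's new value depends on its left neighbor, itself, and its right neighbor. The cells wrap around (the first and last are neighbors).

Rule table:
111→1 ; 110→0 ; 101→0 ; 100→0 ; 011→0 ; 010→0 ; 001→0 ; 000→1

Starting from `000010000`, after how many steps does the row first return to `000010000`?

step 1: 111000111
step 2: 110010011
step 3: 100000001
step 4: 001111100
step 5: 100111001
step 6: 000010000

6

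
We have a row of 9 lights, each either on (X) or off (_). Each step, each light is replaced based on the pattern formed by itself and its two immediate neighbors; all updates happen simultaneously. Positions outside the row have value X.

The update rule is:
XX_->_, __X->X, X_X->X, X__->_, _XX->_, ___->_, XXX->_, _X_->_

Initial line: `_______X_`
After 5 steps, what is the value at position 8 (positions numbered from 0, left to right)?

X

step 1: ______X_X
step 2: _____X_X_
step 3: ____X_X_X
step 4: ___X_X_X_
step 5: __X_X_X_X
position 8 holds X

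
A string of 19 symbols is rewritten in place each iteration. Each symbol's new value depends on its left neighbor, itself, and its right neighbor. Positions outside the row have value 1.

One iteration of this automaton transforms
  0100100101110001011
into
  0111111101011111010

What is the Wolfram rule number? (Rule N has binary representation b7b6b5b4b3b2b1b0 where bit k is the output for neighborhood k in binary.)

95

position 10: 111 → 0  (bit 7 = 0)
position 11: 110 → 1  (bit 6 = 1)
position 0: 101 → 0  (bit 5 = 0)
position 2: 100 → 1  (bit 4 = 1)
position 9: 011 → 1  (bit 3 = 1)
position 1: 010 → 1  (bit 2 = 1)
position 3: 001 → 1  (bit 1 = 1)
position 13: 000 → 1  (bit 0 = 1)
bits b7..b0 = 01011111 = 95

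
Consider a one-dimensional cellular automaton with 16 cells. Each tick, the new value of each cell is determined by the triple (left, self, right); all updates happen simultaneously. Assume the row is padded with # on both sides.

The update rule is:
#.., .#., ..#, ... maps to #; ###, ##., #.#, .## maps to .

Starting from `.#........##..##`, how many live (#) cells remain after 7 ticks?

12

.#########..##..
..........##..##
##########..##..
..........##..##  (repeats tick 2; period 2)
tick 7: ##########..##..
count of #: 12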